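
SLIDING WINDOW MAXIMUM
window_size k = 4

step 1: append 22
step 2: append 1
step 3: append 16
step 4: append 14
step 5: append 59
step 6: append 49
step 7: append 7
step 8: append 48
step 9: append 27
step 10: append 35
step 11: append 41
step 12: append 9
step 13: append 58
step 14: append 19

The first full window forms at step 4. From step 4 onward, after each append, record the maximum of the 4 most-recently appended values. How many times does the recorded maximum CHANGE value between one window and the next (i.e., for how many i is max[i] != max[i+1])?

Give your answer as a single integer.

Answer: 5

Derivation:
step 1: append 22 -> window=[22] (not full yet)
step 2: append 1 -> window=[22, 1] (not full yet)
step 3: append 16 -> window=[22, 1, 16] (not full yet)
step 4: append 14 -> window=[22, 1, 16, 14] -> max=22
step 5: append 59 -> window=[1, 16, 14, 59] -> max=59
step 6: append 49 -> window=[16, 14, 59, 49] -> max=59
step 7: append 7 -> window=[14, 59, 49, 7] -> max=59
step 8: append 48 -> window=[59, 49, 7, 48] -> max=59
step 9: append 27 -> window=[49, 7, 48, 27] -> max=49
step 10: append 35 -> window=[7, 48, 27, 35] -> max=48
step 11: append 41 -> window=[48, 27, 35, 41] -> max=48
step 12: append 9 -> window=[27, 35, 41, 9] -> max=41
step 13: append 58 -> window=[35, 41, 9, 58] -> max=58
step 14: append 19 -> window=[41, 9, 58, 19] -> max=58
Recorded maximums: 22 59 59 59 59 49 48 48 41 58 58
Changes between consecutive maximums: 5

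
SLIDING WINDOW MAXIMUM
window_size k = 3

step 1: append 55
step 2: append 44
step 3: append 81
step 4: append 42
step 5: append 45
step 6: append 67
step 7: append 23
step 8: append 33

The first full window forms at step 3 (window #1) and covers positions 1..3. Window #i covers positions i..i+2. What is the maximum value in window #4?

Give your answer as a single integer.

step 1: append 55 -> window=[55] (not full yet)
step 2: append 44 -> window=[55, 44] (not full yet)
step 3: append 81 -> window=[55, 44, 81] -> max=81
step 4: append 42 -> window=[44, 81, 42] -> max=81
step 5: append 45 -> window=[81, 42, 45] -> max=81
step 6: append 67 -> window=[42, 45, 67] -> max=67
Window #4 max = 67

Answer: 67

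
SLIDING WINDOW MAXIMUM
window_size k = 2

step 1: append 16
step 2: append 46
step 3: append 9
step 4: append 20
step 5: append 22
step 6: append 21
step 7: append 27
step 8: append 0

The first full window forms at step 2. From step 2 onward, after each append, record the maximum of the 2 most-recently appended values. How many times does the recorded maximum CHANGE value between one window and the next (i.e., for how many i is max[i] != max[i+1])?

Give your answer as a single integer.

step 1: append 16 -> window=[16] (not full yet)
step 2: append 46 -> window=[16, 46] -> max=46
step 3: append 9 -> window=[46, 9] -> max=46
step 4: append 20 -> window=[9, 20] -> max=20
step 5: append 22 -> window=[20, 22] -> max=22
step 6: append 21 -> window=[22, 21] -> max=22
step 7: append 27 -> window=[21, 27] -> max=27
step 8: append 0 -> window=[27, 0] -> max=27
Recorded maximums: 46 46 20 22 22 27 27
Changes between consecutive maximums: 3

Answer: 3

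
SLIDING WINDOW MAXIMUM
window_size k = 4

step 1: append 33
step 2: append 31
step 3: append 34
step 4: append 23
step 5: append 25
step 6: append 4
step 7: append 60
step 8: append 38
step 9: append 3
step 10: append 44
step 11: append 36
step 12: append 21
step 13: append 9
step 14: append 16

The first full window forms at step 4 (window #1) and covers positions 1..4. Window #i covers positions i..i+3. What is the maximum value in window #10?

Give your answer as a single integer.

Answer: 44

Derivation:
step 1: append 33 -> window=[33] (not full yet)
step 2: append 31 -> window=[33, 31] (not full yet)
step 3: append 34 -> window=[33, 31, 34] (not full yet)
step 4: append 23 -> window=[33, 31, 34, 23] -> max=34
step 5: append 25 -> window=[31, 34, 23, 25] -> max=34
step 6: append 4 -> window=[34, 23, 25, 4] -> max=34
step 7: append 60 -> window=[23, 25, 4, 60] -> max=60
step 8: append 38 -> window=[25, 4, 60, 38] -> max=60
step 9: append 3 -> window=[4, 60, 38, 3] -> max=60
step 10: append 44 -> window=[60, 38, 3, 44] -> max=60
step 11: append 36 -> window=[38, 3, 44, 36] -> max=44
step 12: append 21 -> window=[3, 44, 36, 21] -> max=44
step 13: append 9 -> window=[44, 36, 21, 9] -> max=44
Window #10 max = 44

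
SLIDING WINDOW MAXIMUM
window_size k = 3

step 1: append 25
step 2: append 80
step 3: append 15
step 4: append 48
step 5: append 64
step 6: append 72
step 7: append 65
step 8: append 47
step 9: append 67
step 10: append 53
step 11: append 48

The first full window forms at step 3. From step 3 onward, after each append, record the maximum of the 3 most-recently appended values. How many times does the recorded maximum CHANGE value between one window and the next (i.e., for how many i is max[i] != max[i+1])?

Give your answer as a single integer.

Answer: 3

Derivation:
step 1: append 25 -> window=[25] (not full yet)
step 2: append 80 -> window=[25, 80] (not full yet)
step 3: append 15 -> window=[25, 80, 15] -> max=80
step 4: append 48 -> window=[80, 15, 48] -> max=80
step 5: append 64 -> window=[15, 48, 64] -> max=64
step 6: append 72 -> window=[48, 64, 72] -> max=72
step 7: append 65 -> window=[64, 72, 65] -> max=72
step 8: append 47 -> window=[72, 65, 47] -> max=72
step 9: append 67 -> window=[65, 47, 67] -> max=67
step 10: append 53 -> window=[47, 67, 53] -> max=67
step 11: append 48 -> window=[67, 53, 48] -> max=67
Recorded maximums: 80 80 64 72 72 72 67 67 67
Changes between consecutive maximums: 3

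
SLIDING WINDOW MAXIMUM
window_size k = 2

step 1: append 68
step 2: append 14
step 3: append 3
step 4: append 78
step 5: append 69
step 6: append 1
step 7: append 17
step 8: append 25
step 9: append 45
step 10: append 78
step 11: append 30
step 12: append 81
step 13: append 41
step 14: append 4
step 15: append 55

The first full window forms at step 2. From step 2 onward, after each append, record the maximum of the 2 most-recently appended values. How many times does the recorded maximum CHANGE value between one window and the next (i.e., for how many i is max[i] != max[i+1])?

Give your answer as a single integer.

step 1: append 68 -> window=[68] (not full yet)
step 2: append 14 -> window=[68, 14] -> max=68
step 3: append 3 -> window=[14, 3] -> max=14
step 4: append 78 -> window=[3, 78] -> max=78
step 5: append 69 -> window=[78, 69] -> max=78
step 6: append 1 -> window=[69, 1] -> max=69
step 7: append 17 -> window=[1, 17] -> max=17
step 8: append 25 -> window=[17, 25] -> max=25
step 9: append 45 -> window=[25, 45] -> max=45
step 10: append 78 -> window=[45, 78] -> max=78
step 11: append 30 -> window=[78, 30] -> max=78
step 12: append 81 -> window=[30, 81] -> max=81
step 13: append 41 -> window=[81, 41] -> max=81
step 14: append 4 -> window=[41, 4] -> max=41
step 15: append 55 -> window=[4, 55] -> max=55
Recorded maximums: 68 14 78 78 69 17 25 45 78 78 81 81 41 55
Changes between consecutive maximums: 10

Answer: 10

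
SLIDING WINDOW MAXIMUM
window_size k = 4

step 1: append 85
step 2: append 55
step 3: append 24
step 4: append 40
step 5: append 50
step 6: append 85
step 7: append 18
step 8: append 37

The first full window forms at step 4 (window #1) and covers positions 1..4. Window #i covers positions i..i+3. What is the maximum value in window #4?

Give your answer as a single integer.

Answer: 85

Derivation:
step 1: append 85 -> window=[85] (not full yet)
step 2: append 55 -> window=[85, 55] (not full yet)
step 3: append 24 -> window=[85, 55, 24] (not full yet)
step 4: append 40 -> window=[85, 55, 24, 40] -> max=85
step 5: append 50 -> window=[55, 24, 40, 50] -> max=55
step 6: append 85 -> window=[24, 40, 50, 85] -> max=85
step 7: append 18 -> window=[40, 50, 85, 18] -> max=85
Window #4 max = 85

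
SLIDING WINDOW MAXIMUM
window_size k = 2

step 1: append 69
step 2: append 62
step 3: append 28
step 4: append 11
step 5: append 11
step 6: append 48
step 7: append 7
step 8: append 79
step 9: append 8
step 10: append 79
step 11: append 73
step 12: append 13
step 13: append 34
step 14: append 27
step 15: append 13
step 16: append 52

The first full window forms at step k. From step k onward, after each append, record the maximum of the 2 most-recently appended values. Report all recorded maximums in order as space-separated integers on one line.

step 1: append 69 -> window=[69] (not full yet)
step 2: append 62 -> window=[69, 62] -> max=69
step 3: append 28 -> window=[62, 28] -> max=62
step 4: append 11 -> window=[28, 11] -> max=28
step 5: append 11 -> window=[11, 11] -> max=11
step 6: append 48 -> window=[11, 48] -> max=48
step 7: append 7 -> window=[48, 7] -> max=48
step 8: append 79 -> window=[7, 79] -> max=79
step 9: append 8 -> window=[79, 8] -> max=79
step 10: append 79 -> window=[8, 79] -> max=79
step 11: append 73 -> window=[79, 73] -> max=79
step 12: append 13 -> window=[73, 13] -> max=73
step 13: append 34 -> window=[13, 34] -> max=34
step 14: append 27 -> window=[34, 27] -> max=34
step 15: append 13 -> window=[27, 13] -> max=27
step 16: append 52 -> window=[13, 52] -> max=52

Answer: 69 62 28 11 48 48 79 79 79 79 73 34 34 27 52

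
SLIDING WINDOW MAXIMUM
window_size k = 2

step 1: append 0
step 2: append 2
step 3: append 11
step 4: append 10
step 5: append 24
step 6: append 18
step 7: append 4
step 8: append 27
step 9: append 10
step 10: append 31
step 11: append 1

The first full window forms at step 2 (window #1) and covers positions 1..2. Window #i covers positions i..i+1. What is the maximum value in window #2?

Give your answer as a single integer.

step 1: append 0 -> window=[0] (not full yet)
step 2: append 2 -> window=[0, 2] -> max=2
step 3: append 11 -> window=[2, 11] -> max=11
Window #2 max = 11

Answer: 11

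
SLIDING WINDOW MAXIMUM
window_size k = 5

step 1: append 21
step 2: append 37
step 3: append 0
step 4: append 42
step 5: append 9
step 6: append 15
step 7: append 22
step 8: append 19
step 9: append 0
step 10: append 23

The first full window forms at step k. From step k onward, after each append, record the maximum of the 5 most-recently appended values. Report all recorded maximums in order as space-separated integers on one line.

step 1: append 21 -> window=[21] (not full yet)
step 2: append 37 -> window=[21, 37] (not full yet)
step 3: append 0 -> window=[21, 37, 0] (not full yet)
step 4: append 42 -> window=[21, 37, 0, 42] (not full yet)
step 5: append 9 -> window=[21, 37, 0, 42, 9] -> max=42
step 6: append 15 -> window=[37, 0, 42, 9, 15] -> max=42
step 7: append 22 -> window=[0, 42, 9, 15, 22] -> max=42
step 8: append 19 -> window=[42, 9, 15, 22, 19] -> max=42
step 9: append 0 -> window=[9, 15, 22, 19, 0] -> max=22
step 10: append 23 -> window=[15, 22, 19, 0, 23] -> max=23

Answer: 42 42 42 42 22 23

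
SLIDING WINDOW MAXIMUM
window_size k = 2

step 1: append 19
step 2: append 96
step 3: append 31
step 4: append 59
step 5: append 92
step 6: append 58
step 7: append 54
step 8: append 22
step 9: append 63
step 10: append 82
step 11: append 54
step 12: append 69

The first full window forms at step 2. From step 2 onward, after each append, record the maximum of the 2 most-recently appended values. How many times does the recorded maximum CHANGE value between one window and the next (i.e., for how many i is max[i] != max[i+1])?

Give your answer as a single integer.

Answer: 7

Derivation:
step 1: append 19 -> window=[19] (not full yet)
step 2: append 96 -> window=[19, 96] -> max=96
step 3: append 31 -> window=[96, 31] -> max=96
step 4: append 59 -> window=[31, 59] -> max=59
step 5: append 92 -> window=[59, 92] -> max=92
step 6: append 58 -> window=[92, 58] -> max=92
step 7: append 54 -> window=[58, 54] -> max=58
step 8: append 22 -> window=[54, 22] -> max=54
step 9: append 63 -> window=[22, 63] -> max=63
step 10: append 82 -> window=[63, 82] -> max=82
step 11: append 54 -> window=[82, 54] -> max=82
step 12: append 69 -> window=[54, 69] -> max=69
Recorded maximums: 96 96 59 92 92 58 54 63 82 82 69
Changes between consecutive maximums: 7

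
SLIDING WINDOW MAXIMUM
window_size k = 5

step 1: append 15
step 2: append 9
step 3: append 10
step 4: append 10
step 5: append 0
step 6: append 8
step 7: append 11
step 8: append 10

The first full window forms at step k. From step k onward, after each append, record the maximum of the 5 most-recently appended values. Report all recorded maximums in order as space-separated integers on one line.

Answer: 15 10 11 11

Derivation:
step 1: append 15 -> window=[15] (not full yet)
step 2: append 9 -> window=[15, 9] (not full yet)
step 3: append 10 -> window=[15, 9, 10] (not full yet)
step 4: append 10 -> window=[15, 9, 10, 10] (not full yet)
step 5: append 0 -> window=[15, 9, 10, 10, 0] -> max=15
step 6: append 8 -> window=[9, 10, 10, 0, 8] -> max=10
step 7: append 11 -> window=[10, 10, 0, 8, 11] -> max=11
step 8: append 10 -> window=[10, 0, 8, 11, 10] -> max=11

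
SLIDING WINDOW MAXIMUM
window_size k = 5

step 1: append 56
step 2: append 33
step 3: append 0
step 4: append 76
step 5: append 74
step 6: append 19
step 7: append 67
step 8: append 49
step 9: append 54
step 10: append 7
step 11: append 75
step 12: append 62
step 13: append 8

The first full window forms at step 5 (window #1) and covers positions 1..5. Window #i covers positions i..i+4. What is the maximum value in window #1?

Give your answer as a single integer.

Answer: 76

Derivation:
step 1: append 56 -> window=[56] (not full yet)
step 2: append 33 -> window=[56, 33] (not full yet)
step 3: append 0 -> window=[56, 33, 0] (not full yet)
step 4: append 76 -> window=[56, 33, 0, 76] (not full yet)
step 5: append 74 -> window=[56, 33, 0, 76, 74] -> max=76
Window #1 max = 76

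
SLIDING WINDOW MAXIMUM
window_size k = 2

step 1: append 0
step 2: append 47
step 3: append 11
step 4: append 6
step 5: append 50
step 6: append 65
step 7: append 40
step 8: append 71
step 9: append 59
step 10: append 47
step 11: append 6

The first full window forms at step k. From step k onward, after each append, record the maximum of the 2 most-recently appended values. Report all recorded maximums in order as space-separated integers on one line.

step 1: append 0 -> window=[0] (not full yet)
step 2: append 47 -> window=[0, 47] -> max=47
step 3: append 11 -> window=[47, 11] -> max=47
step 4: append 6 -> window=[11, 6] -> max=11
step 5: append 50 -> window=[6, 50] -> max=50
step 6: append 65 -> window=[50, 65] -> max=65
step 7: append 40 -> window=[65, 40] -> max=65
step 8: append 71 -> window=[40, 71] -> max=71
step 9: append 59 -> window=[71, 59] -> max=71
step 10: append 47 -> window=[59, 47] -> max=59
step 11: append 6 -> window=[47, 6] -> max=47

Answer: 47 47 11 50 65 65 71 71 59 47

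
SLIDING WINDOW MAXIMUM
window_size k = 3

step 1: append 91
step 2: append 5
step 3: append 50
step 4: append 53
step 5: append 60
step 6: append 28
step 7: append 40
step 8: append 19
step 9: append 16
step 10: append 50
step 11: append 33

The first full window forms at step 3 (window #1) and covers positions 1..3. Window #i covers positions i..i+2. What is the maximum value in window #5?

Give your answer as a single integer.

step 1: append 91 -> window=[91] (not full yet)
step 2: append 5 -> window=[91, 5] (not full yet)
step 3: append 50 -> window=[91, 5, 50] -> max=91
step 4: append 53 -> window=[5, 50, 53] -> max=53
step 5: append 60 -> window=[50, 53, 60] -> max=60
step 6: append 28 -> window=[53, 60, 28] -> max=60
step 7: append 40 -> window=[60, 28, 40] -> max=60
Window #5 max = 60

Answer: 60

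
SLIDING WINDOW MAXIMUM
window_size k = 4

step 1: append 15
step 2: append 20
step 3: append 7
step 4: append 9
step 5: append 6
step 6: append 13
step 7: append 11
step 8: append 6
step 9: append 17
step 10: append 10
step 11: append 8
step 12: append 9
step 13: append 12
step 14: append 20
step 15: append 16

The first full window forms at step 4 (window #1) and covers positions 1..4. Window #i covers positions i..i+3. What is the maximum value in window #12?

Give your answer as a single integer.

Answer: 20

Derivation:
step 1: append 15 -> window=[15] (not full yet)
step 2: append 20 -> window=[15, 20] (not full yet)
step 3: append 7 -> window=[15, 20, 7] (not full yet)
step 4: append 9 -> window=[15, 20, 7, 9] -> max=20
step 5: append 6 -> window=[20, 7, 9, 6] -> max=20
step 6: append 13 -> window=[7, 9, 6, 13] -> max=13
step 7: append 11 -> window=[9, 6, 13, 11] -> max=13
step 8: append 6 -> window=[6, 13, 11, 6] -> max=13
step 9: append 17 -> window=[13, 11, 6, 17] -> max=17
step 10: append 10 -> window=[11, 6, 17, 10] -> max=17
step 11: append 8 -> window=[6, 17, 10, 8] -> max=17
step 12: append 9 -> window=[17, 10, 8, 9] -> max=17
step 13: append 12 -> window=[10, 8, 9, 12] -> max=12
step 14: append 20 -> window=[8, 9, 12, 20] -> max=20
step 15: append 16 -> window=[9, 12, 20, 16] -> max=20
Window #12 max = 20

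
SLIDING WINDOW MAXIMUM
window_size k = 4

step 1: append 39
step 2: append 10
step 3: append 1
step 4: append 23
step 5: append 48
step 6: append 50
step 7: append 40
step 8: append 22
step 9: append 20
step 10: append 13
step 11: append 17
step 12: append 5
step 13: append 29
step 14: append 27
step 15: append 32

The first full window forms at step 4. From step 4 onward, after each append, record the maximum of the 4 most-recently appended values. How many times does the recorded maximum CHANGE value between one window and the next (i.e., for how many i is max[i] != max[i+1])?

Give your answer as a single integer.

Answer: 7

Derivation:
step 1: append 39 -> window=[39] (not full yet)
step 2: append 10 -> window=[39, 10] (not full yet)
step 3: append 1 -> window=[39, 10, 1] (not full yet)
step 4: append 23 -> window=[39, 10, 1, 23] -> max=39
step 5: append 48 -> window=[10, 1, 23, 48] -> max=48
step 6: append 50 -> window=[1, 23, 48, 50] -> max=50
step 7: append 40 -> window=[23, 48, 50, 40] -> max=50
step 8: append 22 -> window=[48, 50, 40, 22] -> max=50
step 9: append 20 -> window=[50, 40, 22, 20] -> max=50
step 10: append 13 -> window=[40, 22, 20, 13] -> max=40
step 11: append 17 -> window=[22, 20, 13, 17] -> max=22
step 12: append 5 -> window=[20, 13, 17, 5] -> max=20
step 13: append 29 -> window=[13, 17, 5, 29] -> max=29
step 14: append 27 -> window=[17, 5, 29, 27] -> max=29
step 15: append 32 -> window=[5, 29, 27, 32] -> max=32
Recorded maximums: 39 48 50 50 50 50 40 22 20 29 29 32
Changes between consecutive maximums: 7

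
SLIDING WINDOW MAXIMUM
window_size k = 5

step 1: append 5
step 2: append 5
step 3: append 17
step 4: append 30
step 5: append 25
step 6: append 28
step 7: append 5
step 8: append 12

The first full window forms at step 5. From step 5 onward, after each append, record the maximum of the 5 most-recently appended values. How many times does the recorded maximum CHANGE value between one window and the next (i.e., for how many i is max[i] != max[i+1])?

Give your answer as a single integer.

Answer: 0

Derivation:
step 1: append 5 -> window=[5] (not full yet)
step 2: append 5 -> window=[5, 5] (not full yet)
step 3: append 17 -> window=[5, 5, 17] (not full yet)
step 4: append 30 -> window=[5, 5, 17, 30] (not full yet)
step 5: append 25 -> window=[5, 5, 17, 30, 25] -> max=30
step 6: append 28 -> window=[5, 17, 30, 25, 28] -> max=30
step 7: append 5 -> window=[17, 30, 25, 28, 5] -> max=30
step 8: append 12 -> window=[30, 25, 28, 5, 12] -> max=30
Recorded maximums: 30 30 30 30
Changes between consecutive maximums: 0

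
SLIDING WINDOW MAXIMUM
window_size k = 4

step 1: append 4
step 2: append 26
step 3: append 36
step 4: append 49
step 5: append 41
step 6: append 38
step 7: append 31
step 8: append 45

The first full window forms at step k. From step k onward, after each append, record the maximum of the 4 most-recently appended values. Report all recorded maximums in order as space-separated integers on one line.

step 1: append 4 -> window=[4] (not full yet)
step 2: append 26 -> window=[4, 26] (not full yet)
step 3: append 36 -> window=[4, 26, 36] (not full yet)
step 4: append 49 -> window=[4, 26, 36, 49] -> max=49
step 5: append 41 -> window=[26, 36, 49, 41] -> max=49
step 6: append 38 -> window=[36, 49, 41, 38] -> max=49
step 7: append 31 -> window=[49, 41, 38, 31] -> max=49
step 8: append 45 -> window=[41, 38, 31, 45] -> max=45

Answer: 49 49 49 49 45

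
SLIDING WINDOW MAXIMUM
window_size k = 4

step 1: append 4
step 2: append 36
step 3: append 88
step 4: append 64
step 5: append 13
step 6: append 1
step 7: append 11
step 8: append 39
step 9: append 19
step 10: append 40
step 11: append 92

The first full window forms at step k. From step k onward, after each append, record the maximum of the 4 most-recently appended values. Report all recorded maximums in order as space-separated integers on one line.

step 1: append 4 -> window=[4] (not full yet)
step 2: append 36 -> window=[4, 36] (not full yet)
step 3: append 88 -> window=[4, 36, 88] (not full yet)
step 4: append 64 -> window=[4, 36, 88, 64] -> max=88
step 5: append 13 -> window=[36, 88, 64, 13] -> max=88
step 6: append 1 -> window=[88, 64, 13, 1] -> max=88
step 7: append 11 -> window=[64, 13, 1, 11] -> max=64
step 8: append 39 -> window=[13, 1, 11, 39] -> max=39
step 9: append 19 -> window=[1, 11, 39, 19] -> max=39
step 10: append 40 -> window=[11, 39, 19, 40] -> max=40
step 11: append 92 -> window=[39, 19, 40, 92] -> max=92

Answer: 88 88 88 64 39 39 40 92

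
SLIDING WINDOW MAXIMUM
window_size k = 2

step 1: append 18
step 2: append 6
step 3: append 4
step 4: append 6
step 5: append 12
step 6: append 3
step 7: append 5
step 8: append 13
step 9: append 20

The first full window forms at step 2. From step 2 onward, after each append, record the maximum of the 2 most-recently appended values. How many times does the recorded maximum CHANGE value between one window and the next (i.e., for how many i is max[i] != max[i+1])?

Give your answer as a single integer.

step 1: append 18 -> window=[18] (not full yet)
step 2: append 6 -> window=[18, 6] -> max=18
step 3: append 4 -> window=[6, 4] -> max=6
step 4: append 6 -> window=[4, 6] -> max=6
step 5: append 12 -> window=[6, 12] -> max=12
step 6: append 3 -> window=[12, 3] -> max=12
step 7: append 5 -> window=[3, 5] -> max=5
step 8: append 13 -> window=[5, 13] -> max=13
step 9: append 20 -> window=[13, 20] -> max=20
Recorded maximums: 18 6 6 12 12 5 13 20
Changes between consecutive maximums: 5

Answer: 5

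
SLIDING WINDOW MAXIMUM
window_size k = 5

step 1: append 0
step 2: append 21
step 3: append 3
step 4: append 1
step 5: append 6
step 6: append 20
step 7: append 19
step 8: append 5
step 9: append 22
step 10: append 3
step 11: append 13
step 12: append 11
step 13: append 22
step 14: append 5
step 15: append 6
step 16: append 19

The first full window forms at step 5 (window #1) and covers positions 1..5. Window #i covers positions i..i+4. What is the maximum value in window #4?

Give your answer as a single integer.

step 1: append 0 -> window=[0] (not full yet)
step 2: append 21 -> window=[0, 21] (not full yet)
step 3: append 3 -> window=[0, 21, 3] (not full yet)
step 4: append 1 -> window=[0, 21, 3, 1] (not full yet)
step 5: append 6 -> window=[0, 21, 3, 1, 6] -> max=21
step 6: append 20 -> window=[21, 3, 1, 6, 20] -> max=21
step 7: append 19 -> window=[3, 1, 6, 20, 19] -> max=20
step 8: append 5 -> window=[1, 6, 20, 19, 5] -> max=20
Window #4 max = 20

Answer: 20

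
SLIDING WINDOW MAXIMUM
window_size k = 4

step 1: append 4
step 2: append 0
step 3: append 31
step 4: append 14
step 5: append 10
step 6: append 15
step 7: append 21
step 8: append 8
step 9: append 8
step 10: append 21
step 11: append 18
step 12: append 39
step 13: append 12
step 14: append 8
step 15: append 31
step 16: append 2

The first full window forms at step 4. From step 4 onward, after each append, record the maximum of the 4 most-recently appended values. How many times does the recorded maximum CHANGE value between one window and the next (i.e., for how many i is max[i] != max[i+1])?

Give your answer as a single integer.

step 1: append 4 -> window=[4] (not full yet)
step 2: append 0 -> window=[4, 0] (not full yet)
step 3: append 31 -> window=[4, 0, 31] (not full yet)
step 4: append 14 -> window=[4, 0, 31, 14] -> max=31
step 5: append 10 -> window=[0, 31, 14, 10] -> max=31
step 6: append 15 -> window=[31, 14, 10, 15] -> max=31
step 7: append 21 -> window=[14, 10, 15, 21] -> max=21
step 8: append 8 -> window=[10, 15, 21, 8] -> max=21
step 9: append 8 -> window=[15, 21, 8, 8] -> max=21
step 10: append 21 -> window=[21, 8, 8, 21] -> max=21
step 11: append 18 -> window=[8, 8, 21, 18] -> max=21
step 12: append 39 -> window=[8, 21, 18, 39] -> max=39
step 13: append 12 -> window=[21, 18, 39, 12] -> max=39
step 14: append 8 -> window=[18, 39, 12, 8] -> max=39
step 15: append 31 -> window=[39, 12, 8, 31] -> max=39
step 16: append 2 -> window=[12, 8, 31, 2] -> max=31
Recorded maximums: 31 31 31 21 21 21 21 21 39 39 39 39 31
Changes between consecutive maximums: 3

Answer: 3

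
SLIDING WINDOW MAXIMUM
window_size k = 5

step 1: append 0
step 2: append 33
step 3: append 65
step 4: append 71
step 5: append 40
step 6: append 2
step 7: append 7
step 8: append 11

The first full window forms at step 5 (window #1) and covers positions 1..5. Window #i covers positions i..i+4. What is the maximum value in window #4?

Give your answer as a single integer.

Answer: 71

Derivation:
step 1: append 0 -> window=[0] (not full yet)
step 2: append 33 -> window=[0, 33] (not full yet)
step 3: append 65 -> window=[0, 33, 65] (not full yet)
step 4: append 71 -> window=[0, 33, 65, 71] (not full yet)
step 5: append 40 -> window=[0, 33, 65, 71, 40] -> max=71
step 6: append 2 -> window=[33, 65, 71, 40, 2] -> max=71
step 7: append 7 -> window=[65, 71, 40, 2, 7] -> max=71
step 8: append 11 -> window=[71, 40, 2, 7, 11] -> max=71
Window #4 max = 71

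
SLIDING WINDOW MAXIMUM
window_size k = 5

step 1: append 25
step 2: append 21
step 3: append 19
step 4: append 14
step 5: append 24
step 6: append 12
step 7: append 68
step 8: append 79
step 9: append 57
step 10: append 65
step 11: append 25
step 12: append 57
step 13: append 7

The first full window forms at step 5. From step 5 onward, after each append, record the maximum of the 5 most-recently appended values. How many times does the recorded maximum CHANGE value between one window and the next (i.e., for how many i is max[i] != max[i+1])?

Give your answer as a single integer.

step 1: append 25 -> window=[25] (not full yet)
step 2: append 21 -> window=[25, 21] (not full yet)
step 3: append 19 -> window=[25, 21, 19] (not full yet)
step 4: append 14 -> window=[25, 21, 19, 14] (not full yet)
step 5: append 24 -> window=[25, 21, 19, 14, 24] -> max=25
step 6: append 12 -> window=[21, 19, 14, 24, 12] -> max=24
step 7: append 68 -> window=[19, 14, 24, 12, 68] -> max=68
step 8: append 79 -> window=[14, 24, 12, 68, 79] -> max=79
step 9: append 57 -> window=[24, 12, 68, 79, 57] -> max=79
step 10: append 65 -> window=[12, 68, 79, 57, 65] -> max=79
step 11: append 25 -> window=[68, 79, 57, 65, 25] -> max=79
step 12: append 57 -> window=[79, 57, 65, 25, 57] -> max=79
step 13: append 7 -> window=[57, 65, 25, 57, 7] -> max=65
Recorded maximums: 25 24 68 79 79 79 79 79 65
Changes between consecutive maximums: 4

Answer: 4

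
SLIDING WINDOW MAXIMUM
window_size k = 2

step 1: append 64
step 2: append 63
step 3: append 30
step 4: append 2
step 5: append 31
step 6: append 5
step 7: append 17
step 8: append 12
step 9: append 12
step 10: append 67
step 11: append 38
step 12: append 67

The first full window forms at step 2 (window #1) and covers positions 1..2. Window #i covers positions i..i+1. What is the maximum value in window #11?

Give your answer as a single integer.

step 1: append 64 -> window=[64] (not full yet)
step 2: append 63 -> window=[64, 63] -> max=64
step 3: append 30 -> window=[63, 30] -> max=63
step 4: append 2 -> window=[30, 2] -> max=30
step 5: append 31 -> window=[2, 31] -> max=31
step 6: append 5 -> window=[31, 5] -> max=31
step 7: append 17 -> window=[5, 17] -> max=17
step 8: append 12 -> window=[17, 12] -> max=17
step 9: append 12 -> window=[12, 12] -> max=12
step 10: append 67 -> window=[12, 67] -> max=67
step 11: append 38 -> window=[67, 38] -> max=67
step 12: append 67 -> window=[38, 67] -> max=67
Window #11 max = 67

Answer: 67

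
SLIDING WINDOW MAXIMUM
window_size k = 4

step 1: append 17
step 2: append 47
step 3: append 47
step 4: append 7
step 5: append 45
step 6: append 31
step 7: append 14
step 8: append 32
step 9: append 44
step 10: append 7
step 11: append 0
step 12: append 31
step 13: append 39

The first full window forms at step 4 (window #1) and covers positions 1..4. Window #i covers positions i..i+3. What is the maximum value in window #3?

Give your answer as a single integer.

step 1: append 17 -> window=[17] (not full yet)
step 2: append 47 -> window=[17, 47] (not full yet)
step 3: append 47 -> window=[17, 47, 47] (not full yet)
step 4: append 7 -> window=[17, 47, 47, 7] -> max=47
step 5: append 45 -> window=[47, 47, 7, 45] -> max=47
step 6: append 31 -> window=[47, 7, 45, 31] -> max=47
Window #3 max = 47

Answer: 47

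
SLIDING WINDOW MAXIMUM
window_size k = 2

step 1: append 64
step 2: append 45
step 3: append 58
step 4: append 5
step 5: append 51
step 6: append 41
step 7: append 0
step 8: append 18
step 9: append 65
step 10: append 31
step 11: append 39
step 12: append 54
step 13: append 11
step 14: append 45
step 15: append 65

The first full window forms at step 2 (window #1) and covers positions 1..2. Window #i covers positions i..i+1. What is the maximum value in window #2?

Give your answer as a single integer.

Answer: 58

Derivation:
step 1: append 64 -> window=[64] (not full yet)
step 2: append 45 -> window=[64, 45] -> max=64
step 3: append 58 -> window=[45, 58] -> max=58
Window #2 max = 58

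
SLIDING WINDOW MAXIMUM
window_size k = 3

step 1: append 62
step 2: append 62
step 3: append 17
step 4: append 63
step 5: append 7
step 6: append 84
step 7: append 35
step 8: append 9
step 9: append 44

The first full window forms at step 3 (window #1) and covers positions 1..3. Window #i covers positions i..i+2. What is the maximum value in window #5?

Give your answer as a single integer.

step 1: append 62 -> window=[62] (not full yet)
step 2: append 62 -> window=[62, 62] (not full yet)
step 3: append 17 -> window=[62, 62, 17] -> max=62
step 4: append 63 -> window=[62, 17, 63] -> max=63
step 5: append 7 -> window=[17, 63, 7] -> max=63
step 6: append 84 -> window=[63, 7, 84] -> max=84
step 7: append 35 -> window=[7, 84, 35] -> max=84
Window #5 max = 84

Answer: 84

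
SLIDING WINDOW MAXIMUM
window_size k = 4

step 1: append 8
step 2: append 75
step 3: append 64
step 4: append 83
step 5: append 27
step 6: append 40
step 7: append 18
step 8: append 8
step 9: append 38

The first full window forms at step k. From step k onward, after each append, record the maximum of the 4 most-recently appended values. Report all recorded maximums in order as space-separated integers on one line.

Answer: 83 83 83 83 40 40

Derivation:
step 1: append 8 -> window=[8] (not full yet)
step 2: append 75 -> window=[8, 75] (not full yet)
step 3: append 64 -> window=[8, 75, 64] (not full yet)
step 4: append 83 -> window=[8, 75, 64, 83] -> max=83
step 5: append 27 -> window=[75, 64, 83, 27] -> max=83
step 6: append 40 -> window=[64, 83, 27, 40] -> max=83
step 7: append 18 -> window=[83, 27, 40, 18] -> max=83
step 8: append 8 -> window=[27, 40, 18, 8] -> max=40
step 9: append 38 -> window=[40, 18, 8, 38] -> max=40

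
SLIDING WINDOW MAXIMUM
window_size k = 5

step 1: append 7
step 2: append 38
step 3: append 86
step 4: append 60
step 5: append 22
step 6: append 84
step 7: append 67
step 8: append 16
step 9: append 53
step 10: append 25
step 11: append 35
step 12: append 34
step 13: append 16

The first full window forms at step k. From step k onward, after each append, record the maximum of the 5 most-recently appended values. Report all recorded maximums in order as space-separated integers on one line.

step 1: append 7 -> window=[7] (not full yet)
step 2: append 38 -> window=[7, 38] (not full yet)
step 3: append 86 -> window=[7, 38, 86] (not full yet)
step 4: append 60 -> window=[7, 38, 86, 60] (not full yet)
step 5: append 22 -> window=[7, 38, 86, 60, 22] -> max=86
step 6: append 84 -> window=[38, 86, 60, 22, 84] -> max=86
step 7: append 67 -> window=[86, 60, 22, 84, 67] -> max=86
step 8: append 16 -> window=[60, 22, 84, 67, 16] -> max=84
step 9: append 53 -> window=[22, 84, 67, 16, 53] -> max=84
step 10: append 25 -> window=[84, 67, 16, 53, 25] -> max=84
step 11: append 35 -> window=[67, 16, 53, 25, 35] -> max=67
step 12: append 34 -> window=[16, 53, 25, 35, 34] -> max=53
step 13: append 16 -> window=[53, 25, 35, 34, 16] -> max=53

Answer: 86 86 86 84 84 84 67 53 53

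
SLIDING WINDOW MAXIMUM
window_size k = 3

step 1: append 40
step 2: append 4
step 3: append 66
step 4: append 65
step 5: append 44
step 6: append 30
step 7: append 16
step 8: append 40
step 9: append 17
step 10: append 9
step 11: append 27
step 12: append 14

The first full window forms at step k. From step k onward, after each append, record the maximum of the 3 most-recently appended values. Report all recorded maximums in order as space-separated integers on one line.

Answer: 66 66 66 65 44 40 40 40 27 27

Derivation:
step 1: append 40 -> window=[40] (not full yet)
step 2: append 4 -> window=[40, 4] (not full yet)
step 3: append 66 -> window=[40, 4, 66] -> max=66
step 4: append 65 -> window=[4, 66, 65] -> max=66
step 5: append 44 -> window=[66, 65, 44] -> max=66
step 6: append 30 -> window=[65, 44, 30] -> max=65
step 7: append 16 -> window=[44, 30, 16] -> max=44
step 8: append 40 -> window=[30, 16, 40] -> max=40
step 9: append 17 -> window=[16, 40, 17] -> max=40
step 10: append 9 -> window=[40, 17, 9] -> max=40
step 11: append 27 -> window=[17, 9, 27] -> max=27
step 12: append 14 -> window=[9, 27, 14] -> max=27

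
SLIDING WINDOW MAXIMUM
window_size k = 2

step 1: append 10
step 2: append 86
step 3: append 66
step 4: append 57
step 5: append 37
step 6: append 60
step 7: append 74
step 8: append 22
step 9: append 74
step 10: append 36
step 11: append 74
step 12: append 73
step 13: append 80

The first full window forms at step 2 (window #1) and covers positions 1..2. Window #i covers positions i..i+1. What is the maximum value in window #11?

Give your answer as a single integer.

step 1: append 10 -> window=[10] (not full yet)
step 2: append 86 -> window=[10, 86] -> max=86
step 3: append 66 -> window=[86, 66] -> max=86
step 4: append 57 -> window=[66, 57] -> max=66
step 5: append 37 -> window=[57, 37] -> max=57
step 6: append 60 -> window=[37, 60] -> max=60
step 7: append 74 -> window=[60, 74] -> max=74
step 8: append 22 -> window=[74, 22] -> max=74
step 9: append 74 -> window=[22, 74] -> max=74
step 10: append 36 -> window=[74, 36] -> max=74
step 11: append 74 -> window=[36, 74] -> max=74
step 12: append 73 -> window=[74, 73] -> max=74
Window #11 max = 74

Answer: 74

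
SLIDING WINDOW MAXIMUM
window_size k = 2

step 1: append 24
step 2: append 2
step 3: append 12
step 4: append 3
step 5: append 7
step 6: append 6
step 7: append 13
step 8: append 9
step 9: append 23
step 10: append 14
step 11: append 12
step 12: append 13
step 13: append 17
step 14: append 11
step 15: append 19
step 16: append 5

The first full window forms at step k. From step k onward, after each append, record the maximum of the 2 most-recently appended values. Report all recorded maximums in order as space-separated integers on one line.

Answer: 24 12 12 7 7 13 13 23 23 14 13 17 17 19 19

Derivation:
step 1: append 24 -> window=[24] (not full yet)
step 2: append 2 -> window=[24, 2] -> max=24
step 3: append 12 -> window=[2, 12] -> max=12
step 4: append 3 -> window=[12, 3] -> max=12
step 5: append 7 -> window=[3, 7] -> max=7
step 6: append 6 -> window=[7, 6] -> max=7
step 7: append 13 -> window=[6, 13] -> max=13
step 8: append 9 -> window=[13, 9] -> max=13
step 9: append 23 -> window=[9, 23] -> max=23
step 10: append 14 -> window=[23, 14] -> max=23
step 11: append 12 -> window=[14, 12] -> max=14
step 12: append 13 -> window=[12, 13] -> max=13
step 13: append 17 -> window=[13, 17] -> max=17
step 14: append 11 -> window=[17, 11] -> max=17
step 15: append 19 -> window=[11, 19] -> max=19
step 16: append 5 -> window=[19, 5] -> max=19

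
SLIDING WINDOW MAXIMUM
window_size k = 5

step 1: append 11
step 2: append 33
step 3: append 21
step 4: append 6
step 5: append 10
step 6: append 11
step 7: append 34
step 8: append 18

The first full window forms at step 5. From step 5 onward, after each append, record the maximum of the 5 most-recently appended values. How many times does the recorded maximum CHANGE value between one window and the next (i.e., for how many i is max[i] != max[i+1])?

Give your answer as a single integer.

Answer: 1

Derivation:
step 1: append 11 -> window=[11] (not full yet)
step 2: append 33 -> window=[11, 33] (not full yet)
step 3: append 21 -> window=[11, 33, 21] (not full yet)
step 4: append 6 -> window=[11, 33, 21, 6] (not full yet)
step 5: append 10 -> window=[11, 33, 21, 6, 10] -> max=33
step 6: append 11 -> window=[33, 21, 6, 10, 11] -> max=33
step 7: append 34 -> window=[21, 6, 10, 11, 34] -> max=34
step 8: append 18 -> window=[6, 10, 11, 34, 18] -> max=34
Recorded maximums: 33 33 34 34
Changes between consecutive maximums: 1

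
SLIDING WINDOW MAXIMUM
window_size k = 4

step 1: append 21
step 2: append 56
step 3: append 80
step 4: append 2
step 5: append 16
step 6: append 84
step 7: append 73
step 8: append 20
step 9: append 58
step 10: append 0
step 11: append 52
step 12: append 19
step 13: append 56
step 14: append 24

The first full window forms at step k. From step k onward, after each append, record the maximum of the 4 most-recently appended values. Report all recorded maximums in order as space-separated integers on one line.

step 1: append 21 -> window=[21] (not full yet)
step 2: append 56 -> window=[21, 56] (not full yet)
step 3: append 80 -> window=[21, 56, 80] (not full yet)
step 4: append 2 -> window=[21, 56, 80, 2] -> max=80
step 5: append 16 -> window=[56, 80, 2, 16] -> max=80
step 6: append 84 -> window=[80, 2, 16, 84] -> max=84
step 7: append 73 -> window=[2, 16, 84, 73] -> max=84
step 8: append 20 -> window=[16, 84, 73, 20] -> max=84
step 9: append 58 -> window=[84, 73, 20, 58] -> max=84
step 10: append 0 -> window=[73, 20, 58, 0] -> max=73
step 11: append 52 -> window=[20, 58, 0, 52] -> max=58
step 12: append 19 -> window=[58, 0, 52, 19] -> max=58
step 13: append 56 -> window=[0, 52, 19, 56] -> max=56
step 14: append 24 -> window=[52, 19, 56, 24] -> max=56

Answer: 80 80 84 84 84 84 73 58 58 56 56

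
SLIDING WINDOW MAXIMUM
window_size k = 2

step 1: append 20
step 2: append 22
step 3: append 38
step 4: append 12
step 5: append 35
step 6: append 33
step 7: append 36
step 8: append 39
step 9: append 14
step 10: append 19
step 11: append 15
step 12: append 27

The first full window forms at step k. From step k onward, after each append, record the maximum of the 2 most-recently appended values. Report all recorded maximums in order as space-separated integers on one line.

step 1: append 20 -> window=[20] (not full yet)
step 2: append 22 -> window=[20, 22] -> max=22
step 3: append 38 -> window=[22, 38] -> max=38
step 4: append 12 -> window=[38, 12] -> max=38
step 5: append 35 -> window=[12, 35] -> max=35
step 6: append 33 -> window=[35, 33] -> max=35
step 7: append 36 -> window=[33, 36] -> max=36
step 8: append 39 -> window=[36, 39] -> max=39
step 9: append 14 -> window=[39, 14] -> max=39
step 10: append 19 -> window=[14, 19] -> max=19
step 11: append 15 -> window=[19, 15] -> max=19
step 12: append 27 -> window=[15, 27] -> max=27

Answer: 22 38 38 35 35 36 39 39 19 19 27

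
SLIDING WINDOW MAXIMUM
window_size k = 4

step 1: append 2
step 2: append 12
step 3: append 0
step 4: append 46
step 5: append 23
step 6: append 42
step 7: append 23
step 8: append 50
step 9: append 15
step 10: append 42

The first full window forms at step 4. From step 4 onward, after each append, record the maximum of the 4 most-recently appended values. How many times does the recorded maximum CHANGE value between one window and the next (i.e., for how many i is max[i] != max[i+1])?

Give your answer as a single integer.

step 1: append 2 -> window=[2] (not full yet)
step 2: append 12 -> window=[2, 12] (not full yet)
step 3: append 0 -> window=[2, 12, 0] (not full yet)
step 4: append 46 -> window=[2, 12, 0, 46] -> max=46
step 5: append 23 -> window=[12, 0, 46, 23] -> max=46
step 6: append 42 -> window=[0, 46, 23, 42] -> max=46
step 7: append 23 -> window=[46, 23, 42, 23] -> max=46
step 8: append 50 -> window=[23, 42, 23, 50] -> max=50
step 9: append 15 -> window=[42, 23, 50, 15] -> max=50
step 10: append 42 -> window=[23, 50, 15, 42] -> max=50
Recorded maximums: 46 46 46 46 50 50 50
Changes between consecutive maximums: 1

Answer: 1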